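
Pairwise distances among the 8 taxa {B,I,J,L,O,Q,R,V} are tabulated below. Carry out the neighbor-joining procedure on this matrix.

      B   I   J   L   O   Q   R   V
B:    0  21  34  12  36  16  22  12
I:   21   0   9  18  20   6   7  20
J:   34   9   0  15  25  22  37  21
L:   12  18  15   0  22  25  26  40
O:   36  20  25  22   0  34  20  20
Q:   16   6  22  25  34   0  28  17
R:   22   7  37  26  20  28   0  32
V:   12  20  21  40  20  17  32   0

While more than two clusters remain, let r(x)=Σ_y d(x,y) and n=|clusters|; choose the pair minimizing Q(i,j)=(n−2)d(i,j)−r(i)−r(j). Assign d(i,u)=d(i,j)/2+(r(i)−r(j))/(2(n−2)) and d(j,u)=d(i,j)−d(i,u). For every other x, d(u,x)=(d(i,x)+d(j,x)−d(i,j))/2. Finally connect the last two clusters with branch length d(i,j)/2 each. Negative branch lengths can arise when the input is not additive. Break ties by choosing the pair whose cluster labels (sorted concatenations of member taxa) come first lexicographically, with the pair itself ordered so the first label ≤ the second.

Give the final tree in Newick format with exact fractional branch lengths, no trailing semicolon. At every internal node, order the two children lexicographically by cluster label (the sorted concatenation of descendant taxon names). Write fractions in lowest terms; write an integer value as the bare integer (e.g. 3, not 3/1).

step 1: merge (B,V) at d=12, Q=-243; branch lengths B→21/4, V→27/4; new cluster BV
  updated: d(BV,I)=29/2, d(BV,J)=43/2, d(BV,L)=20, d(BV,O)=22, d(BV,Q)=21/2, d(BV,R)=21
step 2: merge (BV,Q) at d=21/2, Q=-365/2; branch lengths BV→73/20, Q→137/20; new cluster BQV
  updated: d(BQV,I)=5, d(BQV,J)=33/2, d(BQV,L)=69/4, d(BQV,O)=91/4, d(BQV,R)=77/4
step 3: merge (J,L) at d=15, Q=-563/4; branch lengths J→257/32, L→223/32; new cluster JL
  updated: d(BQV,JL)=75/8, d(I,JL)=6, d(JL,O)=16, d(JL,R)=24
step 4: merge (O,R) at d=20, Q=-89; branch lengths O→137/12, R→103/12; new cluster OR
  updated: d(BQV,OR)=11, d(I,OR)=7/2, d(JL,OR)=10
step 5: merge (BQV,JL) at d=75/8, Q=-32; branch lengths BQV→75/16, JL→75/16; new cluster BJLQV
  updated: d(BJLQV,I)=13/16, d(BJLQV,OR)=93/16
step 6: merge (BJLQV,I) at d=13/16, Q=-81/8; branch lengths BJLQV→25/16, I→-3/4; new cluster BIJLQV
  updated: d(BIJLQV,OR)=17/4
step 7: merge (BIJLQV,OR) at d=17/4; branch lengths BIJLQV→17/8, OR→17/8; new cluster BIJLOQRV
final tree: (((((B:21/4,V:27/4):73/20,Q:137/20):75/16,(J:257/32,L:223/32):75/16):25/16,I:-3/4):17/8,(O:137/12,R:103/12):17/8)
total length: 1151/16

(((((B:21/4,V:27/4):73/20,Q:137/20):75/16,(J:257/32,L:223/32):75/16):25/16,I:-3/4):17/8,(O:137/12,R:103/12):17/8)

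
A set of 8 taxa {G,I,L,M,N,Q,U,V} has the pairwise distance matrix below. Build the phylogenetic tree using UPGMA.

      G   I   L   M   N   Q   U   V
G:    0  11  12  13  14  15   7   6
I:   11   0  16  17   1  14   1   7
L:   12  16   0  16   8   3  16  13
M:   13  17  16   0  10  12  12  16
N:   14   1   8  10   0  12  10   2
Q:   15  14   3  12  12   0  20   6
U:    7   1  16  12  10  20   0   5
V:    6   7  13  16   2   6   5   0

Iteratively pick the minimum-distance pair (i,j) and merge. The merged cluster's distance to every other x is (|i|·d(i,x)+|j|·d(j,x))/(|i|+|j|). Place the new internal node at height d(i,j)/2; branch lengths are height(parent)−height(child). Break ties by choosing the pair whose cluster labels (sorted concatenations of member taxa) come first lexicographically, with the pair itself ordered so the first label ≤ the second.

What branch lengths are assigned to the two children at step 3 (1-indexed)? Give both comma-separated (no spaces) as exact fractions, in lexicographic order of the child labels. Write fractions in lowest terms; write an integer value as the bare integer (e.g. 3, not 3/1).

iteration 1: select I,N (d=1); attach at lengths (1/2, 1/2); label the merged cluster IN
  updated: d(G,IN)=25/2, d(IN,L)=12, d(IN,M)=27/2, d(IN,Q)=13, d(IN,U)=11/2, d(IN,V)=9/2
iteration 2: select L,Q (d=3); attach at lengths (3/2, 3/2); label the merged cluster LQ
  updated: d(G,LQ)=27/2, d(IN,LQ)=25/2, d(LQ,M)=14, d(LQ,U)=18, d(LQ,V)=19/2
iteration 3: select IN,V (d=9/2); attach at lengths (7/4, 9/4); label the merged cluster INV
  updated: d(G,INV)=31/3, d(INV,LQ)=23/2, d(INV,M)=43/3, d(INV,U)=16/3
iteration 4: select INV,U (d=16/3); attach at lengths (5/12, 8/3); label the merged cluster INUV
  updated: d(G,INUV)=19/2, d(INUV,LQ)=105/8, d(INUV,M)=55/4
iteration 5: select G,INUV (d=19/2); attach at lengths (19/4, 25/12); label the merged cluster GINUV
  updated: d(GINUV,LQ)=66/5, d(GINUV,M)=68/5
iteration 6: select GINUV,LQ (d=66/5); attach at lengths (37/20, 51/10); label the merged cluster GILNQUV
  updated: d(GILNQUV,M)=96/7
iteration 7: select GILNQUV,M (d=96/7); attach at lengths (9/35, 48/7); label the merged cluster GILMNQUV
final tree: (((G:19/4,(((I:1/2,N:1/2):7/4,V:9/4):5/12,U:8/3):25/12):37/20,(L:3/2,Q:3/2):51/10):9/35,M:48/7)
total length: 3358/105

7/4,9/4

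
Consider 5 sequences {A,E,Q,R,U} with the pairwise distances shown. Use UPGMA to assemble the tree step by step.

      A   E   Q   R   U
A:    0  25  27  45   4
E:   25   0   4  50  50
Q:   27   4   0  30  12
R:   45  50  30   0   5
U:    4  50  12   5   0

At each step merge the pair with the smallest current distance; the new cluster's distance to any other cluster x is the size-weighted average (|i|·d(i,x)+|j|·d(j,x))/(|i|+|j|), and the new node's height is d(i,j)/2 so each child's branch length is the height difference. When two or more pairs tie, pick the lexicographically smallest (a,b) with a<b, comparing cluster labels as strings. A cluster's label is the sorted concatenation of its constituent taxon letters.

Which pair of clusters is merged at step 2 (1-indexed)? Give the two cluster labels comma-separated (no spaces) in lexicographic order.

E,Q

1. join A+U (d=4) ⇒ AU; edges |A|=2, |U|=2
  updated: d(AU,E)=75/2, d(AU,Q)=39/2, d(AU,R)=25
2. join E+Q (d=4) ⇒ EQ; edges |E|=2, |Q|=2
  updated: d(AU,EQ)=57/2, d(EQ,R)=40
3. join AU+R (d=25) ⇒ ARU; edges |AU|=21/2, |R|=25/2
  updated: d(ARU,EQ)=97/3
4. join ARU+EQ (d=97/3) ⇒ AEQRU; edges |ARU|=11/3, |EQ|=85/6
final tree: (((A:2,U:2):21/2,R:25/2):11/3,(E:2,Q:2):85/6)
total length: 293/6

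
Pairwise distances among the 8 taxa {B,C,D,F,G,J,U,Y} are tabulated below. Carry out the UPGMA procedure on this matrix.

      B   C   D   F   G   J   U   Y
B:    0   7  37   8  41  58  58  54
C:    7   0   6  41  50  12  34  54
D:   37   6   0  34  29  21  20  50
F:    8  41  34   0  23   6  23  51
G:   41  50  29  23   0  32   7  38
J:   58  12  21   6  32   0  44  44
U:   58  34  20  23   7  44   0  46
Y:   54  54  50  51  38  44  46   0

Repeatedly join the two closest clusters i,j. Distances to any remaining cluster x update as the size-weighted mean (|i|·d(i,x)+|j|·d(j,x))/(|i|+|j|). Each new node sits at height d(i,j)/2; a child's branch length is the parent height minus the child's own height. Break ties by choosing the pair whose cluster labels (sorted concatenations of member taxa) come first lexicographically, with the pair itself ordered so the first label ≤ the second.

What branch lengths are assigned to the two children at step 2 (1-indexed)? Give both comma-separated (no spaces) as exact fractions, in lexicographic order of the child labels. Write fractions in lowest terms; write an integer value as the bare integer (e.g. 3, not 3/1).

1. join C+D (d=6) ⇒ CD; edges |C|=3, |D|=3
  updated: d(B,CD)=22, d(CD,F)=75/2, d(CD,G)=79/2, d(CD,J)=33/2, d(CD,U)=27, d(CD,Y)=52
2. join F+J (d=6) ⇒ FJ; edges |F|=3, |J|=3
  updated: d(B,FJ)=33, d(CD,FJ)=27, d(FJ,G)=55/2, d(FJ,U)=67/2, d(FJ,Y)=95/2
3. join G+U (d=7) ⇒ GU; edges |G|=7/2, |U|=7/2
  updated: d(B,GU)=99/2, d(CD,GU)=133/4, d(FJ,GU)=61/2, d(GU,Y)=42
4. join B+CD (d=22) ⇒ BCD; edges |B|=11, |CD|=8
  updated: d(BCD,FJ)=29, d(BCD,GU)=116/3, d(BCD,Y)=158/3
5. join BCD+FJ (d=29) ⇒ BCDFJ; edges |BCD|=7/2, |FJ|=23/2
  updated: d(BCDFJ,GU)=177/5, d(BCDFJ,Y)=253/5
6. join BCDFJ+GU (d=177/5) ⇒ BCDFGJU; edges |BCDFJ|=16/5, |GU|=71/5
  updated: d(BCDFGJU,Y)=337/7
7. join BCDFGJU+Y (d=337/7) ⇒ BCDFGJUY; edges |BCDFGJU|=223/35, |Y|=337/14
final tree: ((((B:11,(C:3,D:3):8):7/2,(F:3,J:3):23/2):16/5,(G:7/2,U:7/2):71/5):223/35,Y:337/14)
total length: 7059/70

3,3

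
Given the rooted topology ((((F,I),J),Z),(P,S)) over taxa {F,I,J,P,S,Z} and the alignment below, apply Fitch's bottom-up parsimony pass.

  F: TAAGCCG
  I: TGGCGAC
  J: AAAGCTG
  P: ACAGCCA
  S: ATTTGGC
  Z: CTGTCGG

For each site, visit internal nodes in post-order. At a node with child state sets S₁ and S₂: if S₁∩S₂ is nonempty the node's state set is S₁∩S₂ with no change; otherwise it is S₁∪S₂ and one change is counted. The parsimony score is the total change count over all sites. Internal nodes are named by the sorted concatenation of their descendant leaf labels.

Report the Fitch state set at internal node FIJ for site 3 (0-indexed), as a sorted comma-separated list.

FI@0: {T} ∩ {T} = {T} (intersection, +0)
FIJ@0: {T} ∪ {A} = {A,T} (union, +1)
FIJZ@0: {A,T} ∪ {C} = {A,C,T} (union, +1)
PS@0: {A} ∩ {A} = {A} (intersection, +0)
FIJPSZ@0: {A,C,T} ∩ {A} = {A} (intersection, +0)
FI@1: {A} ∪ {G} = {A,G} (union, +1)
FIJ@1: {A,G} ∩ {A} = {A} (intersection, +0)
FIJZ@1: {A} ∪ {T} = {A,T} (union, +1)
PS@1: {C} ∪ {T} = {C,T} (union, +1)
FIJPSZ@1: {A,T} ∩ {C,T} = {T} (intersection, +0)
FI@2: {A} ∪ {G} = {A,G} (union, +1)
FIJ@2: {A,G} ∩ {A} = {A} (intersection, +0)
FIJZ@2: {A} ∪ {G} = {A,G} (union, +1)
PS@2: {A} ∪ {T} = {A,T} (union, +1)
FIJPSZ@2: {A,G} ∩ {A,T} = {A} (intersection, +0)
FI@3: {G} ∪ {C} = {C,G} (union, +1)
FIJ@3: {C,G} ∩ {G} = {G} (intersection, +0)
FIJZ@3: {G} ∪ {T} = {G,T} (union, +1)
PS@3: {G} ∪ {T} = {G,T} (union, +1)
FIJPSZ@3: {G,T} ∩ {G,T} = {G,T} (intersection, +0)
FI@4: {C} ∪ {G} = {C,G} (union, +1)
FIJ@4: {C,G} ∩ {C} = {C} (intersection, +0)
FIJZ@4: {C} ∩ {C} = {C} (intersection, +0)
PS@4: {C} ∪ {G} = {C,G} (union, +1)
FIJPSZ@4: {C} ∩ {C,G} = {C} (intersection, +0)
FI@5: {C} ∪ {A} = {A,C} (union, +1)
FIJ@5: {A,C} ∪ {T} = {A,C,T} (union, +1)
FIJZ@5: {A,C,T} ∪ {G} = {A,C,G,T} (union, +1)
PS@5: {C} ∪ {G} = {C,G} (union, +1)
FIJPSZ@5: {A,C,G,T} ∩ {C,G} = {C,G} (intersection, +0)
FI@6: {G} ∪ {C} = {C,G} (union, +1)
FIJ@6: {C,G} ∩ {G} = {G} (intersection, +0)
FIJZ@6: {G} ∩ {G} = {G} (intersection, +0)
PS@6: {A} ∪ {C} = {A,C} (union, +1)
FIJPSZ@6: {G} ∪ {A,C} = {A,C,G} (union, +1)
per-site changes: [2, 3, 3, 3, 2, 4, 3]; total = 20

G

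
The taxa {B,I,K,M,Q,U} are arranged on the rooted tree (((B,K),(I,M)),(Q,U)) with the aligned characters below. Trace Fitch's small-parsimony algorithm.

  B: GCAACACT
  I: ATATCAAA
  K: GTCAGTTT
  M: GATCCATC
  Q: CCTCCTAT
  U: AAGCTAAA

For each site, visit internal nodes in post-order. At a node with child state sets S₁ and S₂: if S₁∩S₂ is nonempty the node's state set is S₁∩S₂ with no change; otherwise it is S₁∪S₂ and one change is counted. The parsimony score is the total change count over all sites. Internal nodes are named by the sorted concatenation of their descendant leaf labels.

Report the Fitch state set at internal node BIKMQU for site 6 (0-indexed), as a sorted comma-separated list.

A,T

site 0, node BK: B={G} ∩ K={G} → {G} (+0)
site 0, node IM: I={A} ∪ M={G} → {A,G} (+1)
site 0, node BIKM: BK={G} ∩ IM={A,G} → {G} (+0)
site 0, node QU: Q={C} ∪ U={A} → {A,C} (+1)
site 0, node BIKMQU: BIKM={G} ∪ QU={A,C} → {A,C,G} (+1)
site 1, node BK: B={C} ∪ K={T} → {C,T} (+1)
site 1, node IM: I={T} ∪ M={A} → {A,T} (+1)
site 1, node BIKM: BK={C,T} ∩ IM={A,T} → {T} (+0)
site 1, node QU: Q={C} ∪ U={A} → {A,C} (+1)
site 1, node BIKMQU: BIKM={T} ∪ QU={A,C} → {A,C,T} (+1)
site 2, node BK: B={A} ∪ K={C} → {A,C} (+1)
site 2, node IM: I={A} ∪ M={T} → {A,T} (+1)
site 2, node BIKM: BK={A,C} ∩ IM={A,T} → {A} (+0)
site 2, node QU: Q={T} ∪ U={G} → {G,T} (+1)
site 2, node BIKMQU: BIKM={A} ∪ QU={G,T} → {A,G,T} (+1)
site 3, node BK: B={A} ∩ K={A} → {A} (+0)
site 3, node IM: I={T} ∪ M={C} → {C,T} (+1)
site 3, node BIKM: BK={A} ∪ IM={C,T} → {A,C,T} (+1)
site 3, node QU: Q={C} ∩ U={C} → {C} (+0)
site 3, node BIKMQU: BIKM={A,C,T} ∩ QU={C} → {C} (+0)
site 4, node BK: B={C} ∪ K={G} → {C,G} (+1)
site 4, node IM: I={C} ∩ M={C} → {C} (+0)
site 4, node BIKM: BK={C,G} ∩ IM={C} → {C} (+0)
site 4, node QU: Q={C} ∪ U={T} → {C,T} (+1)
site 4, node BIKMQU: BIKM={C} ∩ QU={C,T} → {C} (+0)
site 5, node BK: B={A} ∪ K={T} → {A,T} (+1)
site 5, node IM: I={A} ∩ M={A} → {A} (+0)
site 5, node BIKM: BK={A,T} ∩ IM={A} → {A} (+0)
site 5, node QU: Q={T} ∪ U={A} → {A,T} (+1)
site 5, node BIKMQU: BIKM={A} ∩ QU={A,T} → {A} (+0)
site 6, node BK: B={C} ∪ K={T} → {C,T} (+1)
site 6, node IM: I={A} ∪ M={T} → {A,T} (+1)
site 6, node BIKM: BK={C,T} ∩ IM={A,T} → {T} (+0)
site 6, node QU: Q={A} ∩ U={A} → {A} (+0)
site 6, node BIKMQU: BIKM={T} ∪ QU={A} → {A,T} (+1)
site 7, node BK: B={T} ∩ K={T} → {T} (+0)
site 7, node IM: I={A} ∪ M={C} → {A,C} (+1)
site 7, node BIKM: BK={T} ∪ IM={A,C} → {A,C,T} (+1)
site 7, node QU: Q={T} ∪ U={A} → {A,T} (+1)
site 7, node BIKMQU: BIKM={A,C,T} ∩ QU={A,T} → {A,T} (+0)
per-site changes: [3, 4, 4, 2, 2, 2, 3, 3]; total = 23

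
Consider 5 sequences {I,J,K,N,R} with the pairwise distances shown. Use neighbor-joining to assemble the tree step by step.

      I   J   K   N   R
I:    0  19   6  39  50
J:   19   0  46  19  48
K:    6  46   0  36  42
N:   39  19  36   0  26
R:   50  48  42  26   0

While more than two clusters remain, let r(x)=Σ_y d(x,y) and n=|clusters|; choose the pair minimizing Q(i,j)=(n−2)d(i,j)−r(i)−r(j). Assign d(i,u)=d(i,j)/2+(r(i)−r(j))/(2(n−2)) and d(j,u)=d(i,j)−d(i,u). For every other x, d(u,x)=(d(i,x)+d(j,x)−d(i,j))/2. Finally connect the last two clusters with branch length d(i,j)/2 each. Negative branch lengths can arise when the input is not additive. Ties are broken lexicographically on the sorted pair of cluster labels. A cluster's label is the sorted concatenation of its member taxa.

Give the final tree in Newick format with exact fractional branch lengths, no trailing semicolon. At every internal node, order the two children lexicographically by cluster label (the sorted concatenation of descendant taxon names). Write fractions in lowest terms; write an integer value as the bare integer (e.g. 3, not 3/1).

((((I:1/3,K:17/3):139/8,J:97/8):67/8,N:29/8):179/16,R:179/16)

step 1: merge (I,K) at d=6, Q=-226; branch lengths I→1/3, K→17/3; new cluster IK
  updated: d(IK,J)=59/2, d(IK,N)=69/2, d(IK,R)=43
step 2: merge (IK,J) at d=59/2, Q=-289/2; branch lengths IK→139/8, J→97/8; new cluster IJK
  updated: d(IJK,N)=12, d(IJK,R)=123/4
step 3: merge (IJK,N) at d=12, Q=-275/4; branch lengths IJK→67/8, N→29/8; new cluster IJKN
  updated: d(IJKN,R)=179/8
step 4: merge (IJKN,R) at d=179/8; branch lengths IJKN→179/16, R→179/16; new cluster IJKNR
final tree: ((((I:1/3,K:17/3):139/8,J:97/8):67/8,N:29/8):179/16,R:179/16)
total length: 559/8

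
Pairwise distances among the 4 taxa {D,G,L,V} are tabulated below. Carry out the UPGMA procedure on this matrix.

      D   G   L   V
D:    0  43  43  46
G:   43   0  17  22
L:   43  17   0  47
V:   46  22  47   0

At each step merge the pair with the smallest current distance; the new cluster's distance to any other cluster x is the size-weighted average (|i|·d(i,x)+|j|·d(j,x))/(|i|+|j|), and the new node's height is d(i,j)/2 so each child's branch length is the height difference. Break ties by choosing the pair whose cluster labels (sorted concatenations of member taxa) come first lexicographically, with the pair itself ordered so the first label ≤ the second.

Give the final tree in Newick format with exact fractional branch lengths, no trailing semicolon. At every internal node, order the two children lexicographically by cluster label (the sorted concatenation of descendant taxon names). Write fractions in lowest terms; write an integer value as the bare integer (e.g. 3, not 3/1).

1. join G+L (d=17) ⇒ GL; edges |G|=17/2, |L|=17/2
  updated: d(D,GL)=43, d(GL,V)=69/2
2. join GL+V (d=69/2) ⇒ GLV; edges |GL|=35/4, |V|=69/4
  updated: d(D,GLV)=44
3. join D+GLV (d=44) ⇒ DGLV; edges |D|=22, |GLV|=19/4
final tree: (D:22,((G:17/2,L:17/2):35/4,V:69/4):19/4)
total length: 279/4

(D:22,((G:17/2,L:17/2):35/4,V:69/4):19/4)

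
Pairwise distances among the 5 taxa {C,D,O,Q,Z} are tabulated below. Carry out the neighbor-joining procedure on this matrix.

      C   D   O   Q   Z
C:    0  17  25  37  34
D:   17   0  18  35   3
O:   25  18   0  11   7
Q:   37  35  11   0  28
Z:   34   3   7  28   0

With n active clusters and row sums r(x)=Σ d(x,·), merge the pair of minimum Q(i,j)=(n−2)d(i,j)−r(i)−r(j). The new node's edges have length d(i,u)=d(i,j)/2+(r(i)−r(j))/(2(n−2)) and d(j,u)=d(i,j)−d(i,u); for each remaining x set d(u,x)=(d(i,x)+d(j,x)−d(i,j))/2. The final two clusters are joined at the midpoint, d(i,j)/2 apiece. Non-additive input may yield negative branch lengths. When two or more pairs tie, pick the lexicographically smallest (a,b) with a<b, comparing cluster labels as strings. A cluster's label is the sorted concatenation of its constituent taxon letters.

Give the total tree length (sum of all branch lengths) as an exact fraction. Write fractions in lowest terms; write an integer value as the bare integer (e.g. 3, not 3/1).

step 1: merge (O,Q) at d=11, Q=-139; branch lengths O→-17/6, Q→83/6; new cluster OQ
  updated: d(C,OQ)=51/2, d(D,OQ)=21, d(OQ,Z)=12
step 2: merge (C,OQ) at d=51/2, Q=-84; branch lengths C→69/4, OQ→33/4; new cluster COQ
  updated: d(COQ,D)=25/4, d(COQ,Z)=41/4
step 3: merge (COQ,D) at d=25/4, Q=-39/2; branch lengths COQ→27/4, D→-1/2; new cluster CDOQ
  updated: d(CDOQ,Z)=7/2
step 4: merge (CDOQ,Z) at d=7/2; branch lengths CDOQ→7/4, Z→7/4; new cluster CDOQZ
final tree: (((C:69/4,(O:-17/6,Q:83/6):33/4):27/4,D:-1/2):7/4,Z:7/4)
total length: 185/4

185/4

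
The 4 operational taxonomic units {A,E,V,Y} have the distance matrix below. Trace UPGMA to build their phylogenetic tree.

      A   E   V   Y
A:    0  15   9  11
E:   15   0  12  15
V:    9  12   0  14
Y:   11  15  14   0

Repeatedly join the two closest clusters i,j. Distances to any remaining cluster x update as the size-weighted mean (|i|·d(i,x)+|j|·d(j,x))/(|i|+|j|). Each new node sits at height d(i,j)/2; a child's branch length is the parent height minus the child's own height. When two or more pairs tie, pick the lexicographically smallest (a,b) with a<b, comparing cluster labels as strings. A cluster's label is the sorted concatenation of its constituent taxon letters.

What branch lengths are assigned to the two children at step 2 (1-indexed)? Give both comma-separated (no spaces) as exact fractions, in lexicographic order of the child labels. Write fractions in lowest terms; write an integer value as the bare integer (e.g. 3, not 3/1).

7/4,25/4

iteration 1: select A,V (d=9); attach at lengths (9/2, 9/2); label the merged cluster AV
  updated: d(AV,E)=27/2, d(AV,Y)=25/2
iteration 2: select AV,Y (d=25/2); attach at lengths (7/4, 25/4); label the merged cluster AVY
  updated: d(AVY,E)=14
iteration 3: select AVY,E (d=14); attach at lengths (3/4, 7); label the merged cluster AEVY
final tree: (((A:9/2,V:9/2):7/4,Y:25/4):3/4,E:7)
total length: 99/4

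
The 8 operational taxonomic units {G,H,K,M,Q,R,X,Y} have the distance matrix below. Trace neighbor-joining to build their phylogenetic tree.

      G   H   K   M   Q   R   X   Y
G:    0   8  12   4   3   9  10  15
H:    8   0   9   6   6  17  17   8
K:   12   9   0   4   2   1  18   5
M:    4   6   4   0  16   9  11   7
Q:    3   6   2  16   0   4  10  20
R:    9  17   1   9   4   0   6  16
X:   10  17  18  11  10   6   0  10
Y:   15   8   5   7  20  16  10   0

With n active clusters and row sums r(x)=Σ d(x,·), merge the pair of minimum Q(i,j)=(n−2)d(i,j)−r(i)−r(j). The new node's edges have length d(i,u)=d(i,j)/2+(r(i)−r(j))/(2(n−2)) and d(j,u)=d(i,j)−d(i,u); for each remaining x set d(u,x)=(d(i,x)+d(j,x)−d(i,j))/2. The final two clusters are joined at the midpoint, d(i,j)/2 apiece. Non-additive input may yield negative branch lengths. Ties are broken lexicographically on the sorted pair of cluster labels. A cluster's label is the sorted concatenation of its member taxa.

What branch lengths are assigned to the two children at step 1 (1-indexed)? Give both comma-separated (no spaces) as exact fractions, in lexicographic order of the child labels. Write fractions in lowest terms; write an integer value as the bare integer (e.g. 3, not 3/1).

4/3,14/3

iteration 1: select R,X (d=6, Q=-108); attach at lengths (4/3, 14/3); label the merged cluster RX
  updated: d(G,RX)=13/2, d(H,RX)=14, d(K,RX)=13/2, d(M,RX)=7, d(Q,RX)=4, d(RX,Y)=10
iteration 2: select G,Q (d=3, Q=-169/2); attach at lengths (5/4, 7/4); label the merged cluster GQ
  updated: d(GQ,H)=11/2, d(GQ,K)=11/2, d(GQ,M)=17/2, d(GQ,RX)=15/4, d(GQ,Y)=16
iteration 3: select GQ,RX (d=15/4, Q=-131/2); attach at lengths (13/8, 17/8); label the merged cluster GQRX
  updated: d(GQRX,H)=63/8, d(GQRX,K)=33/8, d(GQRX,M)=47/8, d(GQRX,Y)=89/8
iteration 4: select GQRX,K (d=33/8, Q=-155/4); attach at lengths (77/24, 11/12); label the merged cluster GKQRX
  updated: d(GKQRX,H)=51/8, d(GKQRX,M)=23/8, d(GKQRX,Y)=6
iteration 5: select GKQRX,M (d=23/8, Q=-203/8); attach at lengths (41/32, 51/32); label the merged cluster GKMQRX
  updated: d(GKMQRX,H)=19/4, d(GKMQRX,Y)=81/16
iteration 6: select GKMQRX,H (d=19/4, Q=-285/16); attach at lengths (29/32, 123/32); label the merged cluster GHKMQRX
  updated: d(GHKMQRX,Y)=133/32
iteration 7: select GHKMQRX,Y (d=133/32); attach at lengths (133/64, 133/64); label the merged cluster GHKMQRXY
final tree: ((((((G:5/4,Q:7/4):13/8,(R:4/3,X:14/3):17/8):77/24,K:11/12):41/32,M:51/32):29/32,H:123/32):133/64,Y:133/64)
total length: 917/32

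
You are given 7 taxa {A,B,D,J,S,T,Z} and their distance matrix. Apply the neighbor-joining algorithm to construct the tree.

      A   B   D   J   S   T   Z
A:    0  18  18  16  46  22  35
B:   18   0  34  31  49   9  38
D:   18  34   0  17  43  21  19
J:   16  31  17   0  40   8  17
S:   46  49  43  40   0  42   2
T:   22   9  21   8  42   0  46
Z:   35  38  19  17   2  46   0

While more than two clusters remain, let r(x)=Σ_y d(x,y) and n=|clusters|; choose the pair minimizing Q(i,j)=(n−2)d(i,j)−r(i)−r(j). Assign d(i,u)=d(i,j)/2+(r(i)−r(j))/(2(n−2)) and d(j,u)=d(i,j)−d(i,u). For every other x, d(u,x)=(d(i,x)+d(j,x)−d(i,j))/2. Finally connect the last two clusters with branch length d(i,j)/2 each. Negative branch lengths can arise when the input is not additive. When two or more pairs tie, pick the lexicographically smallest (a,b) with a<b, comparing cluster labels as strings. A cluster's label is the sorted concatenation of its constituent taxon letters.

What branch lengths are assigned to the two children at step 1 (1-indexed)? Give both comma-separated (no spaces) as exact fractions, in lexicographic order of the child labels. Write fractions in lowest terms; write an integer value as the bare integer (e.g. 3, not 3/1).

step 1: merge (S,Z) at d=2, Q=-369; branch lengths S→15/2, Z→-11/2; new cluster SZ
  updated: d(A,SZ)=79/2, d(B,SZ)=85/2, d(D,SZ)=30, d(J,SZ)=55/2, d(SZ,T)=43
step 2: merge (B,T) at d=9, Q=-403/2; branch lengths B→135/16, T→9/16; new cluster BT
  updated: d(A,BT)=31/2, d(BT,D)=23, d(BT,J)=15, d(BT,SZ)=153/4
step 3: merge (A,BT) at d=31/2, Q=-537/4; branch lengths A→175/24, BT→197/24; new cluster ABT
  updated: d(ABT,D)=51/4, d(ABT,J)=31/4, d(ABT,SZ)=249/8
step 4: merge (ABT,J) at d=31/4, Q=-707/8; branch lengths ABT→119/32, J→129/32; new cluster ABJT
  updated: d(ABJT,D)=11, d(ABJT,SZ)=407/16
step 5: merge (ABJT,D) at d=11, Q=-1063/16; branch lengths ABJT→103/32, D→249/32; new cluster ABDJT
  updated: d(ABDJT,SZ)=711/32
step 6: merge (ABDJT,SZ) at d=711/32; branch lengths ABDJT→711/64, SZ→711/64; new cluster ABDJSTZ
final tree: ((((A:175/24,(B:135/16,T:9/16):197/24):119/32,J:129/32):103/32,D:249/32):711/64,(S:15/2,Z:-11/2):711/64)
total length: 2159/32

15/2,-11/2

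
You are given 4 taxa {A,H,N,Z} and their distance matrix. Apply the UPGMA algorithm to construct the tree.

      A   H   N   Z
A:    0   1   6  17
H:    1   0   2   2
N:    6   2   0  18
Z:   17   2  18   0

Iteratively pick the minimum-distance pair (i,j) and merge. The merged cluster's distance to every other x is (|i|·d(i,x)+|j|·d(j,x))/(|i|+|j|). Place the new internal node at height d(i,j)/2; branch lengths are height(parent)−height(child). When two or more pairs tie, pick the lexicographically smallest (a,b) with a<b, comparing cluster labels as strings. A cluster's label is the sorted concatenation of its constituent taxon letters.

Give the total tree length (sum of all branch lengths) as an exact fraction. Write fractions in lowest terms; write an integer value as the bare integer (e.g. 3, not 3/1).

1. join A+H (d=1) ⇒ AH; edges |A|=1/2, |H|=1/2
  updated: d(AH,N)=4, d(AH,Z)=19/2
2. join AH+N (d=4) ⇒ AHN; edges |AH|=3/2, |N|=2
  updated: d(AHN,Z)=37/3
3. join AHN+Z (d=37/3) ⇒ AHNZ; edges |AHN|=25/6, |Z|=37/6
final tree: (((A:1/2,H:1/2):3/2,N:2):25/6,Z:37/6)
total length: 89/6

89/6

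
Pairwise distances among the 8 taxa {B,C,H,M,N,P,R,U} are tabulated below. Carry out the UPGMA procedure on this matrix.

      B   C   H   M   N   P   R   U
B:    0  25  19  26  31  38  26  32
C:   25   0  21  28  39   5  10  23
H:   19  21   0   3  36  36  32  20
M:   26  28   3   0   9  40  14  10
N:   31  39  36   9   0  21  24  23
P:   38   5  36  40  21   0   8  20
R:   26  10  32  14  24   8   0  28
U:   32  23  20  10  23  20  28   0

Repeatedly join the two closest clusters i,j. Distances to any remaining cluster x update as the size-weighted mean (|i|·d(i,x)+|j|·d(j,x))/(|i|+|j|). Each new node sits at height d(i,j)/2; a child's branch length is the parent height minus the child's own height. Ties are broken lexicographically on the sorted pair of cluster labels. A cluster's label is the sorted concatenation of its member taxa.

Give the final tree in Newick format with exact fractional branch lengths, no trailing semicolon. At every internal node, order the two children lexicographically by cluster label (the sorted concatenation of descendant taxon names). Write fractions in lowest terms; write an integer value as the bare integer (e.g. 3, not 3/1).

((B:27/2,(((H:3/2,M:3/2):6,U:15/2):23/6,N:34/3):13/6):1/3,((C:5/2,P:5/2):2,R:9/2):28/3)

1. join H+M (d=3) ⇒ HM; edges |H|=3/2, |M|=3/2
  updated: d(B,HM)=45/2, d(C,HM)=49/2, d(HM,N)=45/2, d(HM,P)=38, d(HM,R)=23, d(HM,U)=15
2. join C+P (d=5) ⇒ CP; edges |C|=5/2, |P|=5/2
  updated: d(B,CP)=63/2, d(CP,HM)=125/4, d(CP,N)=30, d(CP,R)=9, d(CP,U)=43/2
3. join CP+R (d=9) ⇒ CPR; edges |CP|=2, |R|=9/2
  updated: d(B,CPR)=89/3, d(CPR,HM)=57/2, d(CPR,N)=28, d(CPR,U)=71/3
4. join HM+U (d=15) ⇒ HMU; edges |HM|=6, |U|=15/2
  updated: d(B,HMU)=77/3, d(CPR,HMU)=242/9, d(HMU,N)=68/3
5. join HMU+N (d=68/3) ⇒ HMNU; edges |HMU|=23/6, |N|=34/3
  updated: d(B,HMNU)=27, d(CPR,HMNU)=163/6
6. join B+HMNU (d=27) ⇒ BHMNU; edges |B|=27/2, |HMNU|=13/6
  updated: d(BHMNU,CPR)=83/3
7. join BHMNU+CPR (d=83/3) ⇒ BCHMNPRU; edges |BHMNU|=1/3, |CPR|=28/3
final tree: ((B:27/2,(((H:3/2,M:3/2):6,U:15/2):23/6,N:34/3):13/6):1/3,((C:5/2,P:5/2):2,R:9/2):28/3)
total length: 137/2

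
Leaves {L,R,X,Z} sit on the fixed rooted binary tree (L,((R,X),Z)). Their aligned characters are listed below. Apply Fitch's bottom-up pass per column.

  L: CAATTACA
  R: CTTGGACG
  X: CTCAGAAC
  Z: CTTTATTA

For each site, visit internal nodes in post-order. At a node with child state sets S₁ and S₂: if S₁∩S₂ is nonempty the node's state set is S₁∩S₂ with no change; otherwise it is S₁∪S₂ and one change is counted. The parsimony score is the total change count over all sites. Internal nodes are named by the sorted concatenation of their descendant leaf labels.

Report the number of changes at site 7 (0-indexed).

RX@0: {C} ∩ {C} = {C} (intersection, +0)
RXZ@0: {C} ∩ {C} = {C} (intersection, +0)
LRXZ@0: {C} ∩ {C} = {C} (intersection, +0)
RX@1: {T} ∩ {T} = {T} (intersection, +0)
RXZ@1: {T} ∩ {T} = {T} (intersection, +0)
LRXZ@1: {A} ∪ {T} = {A,T} (union, +1)
RX@2: {T} ∪ {C} = {C,T} (union, +1)
RXZ@2: {C,T} ∩ {T} = {T} (intersection, +0)
LRXZ@2: {A} ∪ {T} = {A,T} (union, +1)
RX@3: {G} ∪ {A} = {A,G} (union, +1)
RXZ@3: {A,G} ∪ {T} = {A,G,T} (union, +1)
LRXZ@3: {T} ∩ {A,G,T} = {T} (intersection, +0)
RX@4: {G} ∩ {G} = {G} (intersection, +0)
RXZ@4: {G} ∪ {A} = {A,G} (union, +1)
LRXZ@4: {T} ∪ {A,G} = {A,G,T} (union, +1)
RX@5: {A} ∩ {A} = {A} (intersection, +0)
RXZ@5: {A} ∪ {T} = {A,T} (union, +1)
LRXZ@5: {A} ∩ {A,T} = {A} (intersection, +0)
RX@6: {C} ∪ {A} = {A,C} (union, +1)
RXZ@6: {A,C} ∪ {T} = {A,C,T} (union, +1)
LRXZ@6: {C} ∩ {A,C,T} = {C} (intersection, +0)
RX@7: {G} ∪ {C} = {C,G} (union, +1)
RXZ@7: {C,G} ∪ {A} = {A,C,G} (union, +1)
LRXZ@7: {A} ∩ {A,C,G} = {A} (intersection, +0)
per-site changes: [0, 1, 2, 2, 2, 1, 2, 2]; total = 12

2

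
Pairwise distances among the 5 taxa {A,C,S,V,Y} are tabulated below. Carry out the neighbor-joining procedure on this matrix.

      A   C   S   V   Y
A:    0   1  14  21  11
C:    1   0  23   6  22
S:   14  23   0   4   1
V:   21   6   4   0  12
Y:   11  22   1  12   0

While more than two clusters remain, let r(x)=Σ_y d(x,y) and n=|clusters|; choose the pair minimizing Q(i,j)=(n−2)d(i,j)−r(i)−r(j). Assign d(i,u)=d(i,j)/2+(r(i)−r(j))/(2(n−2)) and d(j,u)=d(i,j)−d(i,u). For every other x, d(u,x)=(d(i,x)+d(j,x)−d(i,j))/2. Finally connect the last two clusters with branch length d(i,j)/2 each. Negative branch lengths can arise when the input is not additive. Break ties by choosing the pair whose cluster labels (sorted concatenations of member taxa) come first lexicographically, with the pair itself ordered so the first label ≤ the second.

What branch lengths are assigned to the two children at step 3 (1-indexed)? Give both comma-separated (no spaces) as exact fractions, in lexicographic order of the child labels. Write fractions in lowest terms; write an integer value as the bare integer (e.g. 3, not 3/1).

11/2,-1

1. join A+C (d=1, Q=-96) ⇒ AC; edges |A|=-1/3, |C|=4/3
  updated: d(AC,S)=18, d(AC,V)=13, d(AC,Y)=16
2. join AC+V (d=13, Q=-50) ⇒ ACV; edges |AC|=11, |V|=2
  updated: d(ACV,S)=9/2, d(ACV,Y)=15/2
3. join ACV+S (d=9/2, Q=-13) ⇒ ACSV; edges |ACV|=11/2, |S|=-1
  updated: d(ACSV,Y)=2
4. join ACSV+Y (d=2) ⇒ ACSVY; edges |ACSV|=1, |Y|=1
final tree: ((((A:-1/3,C:4/3):11,V:2):11/2,S:-1):1,Y:1)
total length: 41/2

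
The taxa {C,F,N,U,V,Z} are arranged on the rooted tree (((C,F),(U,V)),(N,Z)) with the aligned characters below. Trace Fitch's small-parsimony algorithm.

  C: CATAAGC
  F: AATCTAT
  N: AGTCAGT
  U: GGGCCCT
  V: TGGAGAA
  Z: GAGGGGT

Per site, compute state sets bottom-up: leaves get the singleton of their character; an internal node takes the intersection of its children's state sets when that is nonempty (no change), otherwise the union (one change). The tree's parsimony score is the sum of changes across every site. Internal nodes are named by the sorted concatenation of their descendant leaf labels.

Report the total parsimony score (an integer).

20

CF@0: {C} ∪ {A} = {A,C} (union, +1)
UV@0: {G} ∪ {T} = {G,T} (union, +1)
CFUV@0: {A,C} ∪ {G,T} = {A,C,G,T} (union, +1)
NZ@0: {A} ∪ {G} = {A,G} (union, +1)
CFNUVZ@0: {A,C,G,T} ∩ {A,G} = {A,G} (intersection, +0)
CF@1: {A} ∩ {A} = {A} (intersection, +0)
UV@1: {G} ∩ {G} = {G} (intersection, +0)
CFUV@1: {A} ∪ {G} = {A,G} (union, +1)
NZ@1: {G} ∪ {A} = {A,G} (union, +1)
CFNUVZ@1: {A,G} ∩ {A,G} = {A,G} (intersection, +0)
CF@2: {T} ∩ {T} = {T} (intersection, +0)
UV@2: {G} ∩ {G} = {G} (intersection, +0)
CFUV@2: {T} ∪ {G} = {G,T} (union, +1)
NZ@2: {T} ∪ {G} = {G,T} (union, +1)
CFNUVZ@2: {G,T} ∩ {G,T} = {G,T} (intersection, +0)
CF@3: {A} ∪ {C} = {A,C} (union, +1)
UV@3: {C} ∪ {A} = {A,C} (union, +1)
CFUV@3: {A,C} ∩ {A,C} = {A,C} (intersection, +0)
NZ@3: {C} ∪ {G} = {C,G} (union, +1)
CFNUVZ@3: {A,C} ∩ {C,G} = {C} (intersection, +0)
CF@4: {A} ∪ {T} = {A,T} (union, +1)
UV@4: {C} ∪ {G} = {C,G} (union, +1)
CFUV@4: {A,T} ∪ {C,G} = {A,C,G,T} (union, +1)
NZ@4: {A} ∪ {G} = {A,G} (union, +1)
CFNUVZ@4: {A,C,G,T} ∩ {A,G} = {A,G} (intersection, +0)
CF@5: {G} ∪ {A} = {A,G} (union, +1)
UV@5: {C} ∪ {A} = {A,C} (union, +1)
CFUV@5: {A,G} ∩ {A,C} = {A} (intersection, +0)
NZ@5: {G} ∩ {G} = {G} (intersection, +0)
CFNUVZ@5: {A} ∪ {G} = {A,G} (union, +1)
CF@6: {C} ∪ {T} = {C,T} (union, +1)
UV@6: {T} ∪ {A} = {A,T} (union, +1)
CFUV@6: {C,T} ∩ {A,T} = {T} (intersection, +0)
NZ@6: {T} ∩ {T} = {T} (intersection, +0)
CFNUVZ@6: {T} ∩ {T} = {T} (intersection, +0)
per-site changes: [4, 2, 2, 3, 4, 3, 2]; total = 20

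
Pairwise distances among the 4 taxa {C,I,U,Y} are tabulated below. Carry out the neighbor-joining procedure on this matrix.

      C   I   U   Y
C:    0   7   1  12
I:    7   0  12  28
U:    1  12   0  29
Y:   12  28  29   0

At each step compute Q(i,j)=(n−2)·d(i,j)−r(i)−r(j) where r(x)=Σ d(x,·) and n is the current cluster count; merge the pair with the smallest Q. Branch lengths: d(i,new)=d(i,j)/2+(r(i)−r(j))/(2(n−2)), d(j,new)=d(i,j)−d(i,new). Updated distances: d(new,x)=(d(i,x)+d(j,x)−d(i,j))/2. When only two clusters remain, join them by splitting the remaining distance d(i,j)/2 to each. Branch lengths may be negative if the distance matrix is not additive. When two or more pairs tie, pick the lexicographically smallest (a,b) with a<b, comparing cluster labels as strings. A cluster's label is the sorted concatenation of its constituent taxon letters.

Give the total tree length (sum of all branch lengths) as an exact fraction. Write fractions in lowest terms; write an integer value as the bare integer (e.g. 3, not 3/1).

iteration 1: select C,Y (d=12, Q=-65); attach at lengths (-25/4, 73/4); label the merged cluster CY
  updated: d(CY,I)=23/2, d(CY,U)=9
iteration 2: select CY,I (d=23/2, Q=-65/2); attach at lengths (17/4, 29/4); label the merged cluster CIY
  updated: d(CIY,U)=19/4
iteration 3: select CIY,U (d=19/4); attach at lengths (19/8, 19/8); label the merged cluster CIUY
final tree: (((C:-25/4,Y:73/4):17/4,I:29/4):19/8,U:19/8)
total length: 113/4

113/4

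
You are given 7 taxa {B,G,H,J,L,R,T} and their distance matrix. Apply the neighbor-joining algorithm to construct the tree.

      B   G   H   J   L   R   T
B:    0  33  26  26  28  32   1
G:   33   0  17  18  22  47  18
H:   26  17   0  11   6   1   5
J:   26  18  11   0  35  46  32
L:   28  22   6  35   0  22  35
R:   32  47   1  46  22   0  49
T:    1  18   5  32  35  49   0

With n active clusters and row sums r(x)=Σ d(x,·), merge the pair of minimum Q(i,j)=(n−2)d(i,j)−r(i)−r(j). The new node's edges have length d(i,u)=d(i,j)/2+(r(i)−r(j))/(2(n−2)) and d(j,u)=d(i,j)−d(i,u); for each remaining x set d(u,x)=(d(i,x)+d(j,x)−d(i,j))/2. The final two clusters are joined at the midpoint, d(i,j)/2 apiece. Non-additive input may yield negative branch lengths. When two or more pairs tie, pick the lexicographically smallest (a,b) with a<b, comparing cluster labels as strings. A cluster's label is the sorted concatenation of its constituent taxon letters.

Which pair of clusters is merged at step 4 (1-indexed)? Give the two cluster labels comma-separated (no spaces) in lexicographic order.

step 1: merge (B,T) at d=1, Q=-281; branch lengths B→11/10, T→-1/10; new cluster BT
  updated: d(BT,G)=25, d(BT,H)=15, d(BT,J)=57/2, d(BT,L)=31, d(BT,R)=40
step 2: merge (H,R) at d=1, Q=-202; branch lengths H→-51/4, R→55/4; new cluster HR
  updated: d(BT,HR)=27, d(G,HR)=63/2, d(HR,J)=28, d(HR,L)=27/2
step 3: merge (HR,L) at d=27/2, Q=-161; branch lengths HR→13/2, L→7; new cluster HLR
  updated: d(BT,HLR)=89/4, d(G,HLR)=20, d(HLR,J)=99/4
step 4: merge (BT,HLR) at d=89/4, Q=-393/4; branch lengths BT→213/16, HLR→143/16; new cluster BHLRT
  updated: d(BHLRT,G)=91/8, d(BHLRT,J)=31/2
step 5: merge (BHLRT,G) at d=91/8, Q=-359/8; branch lengths BHLRT→71/16, G→111/16; new cluster BGHLRT
  updated: d(BGHLRT,J)=177/16
step 6: merge (BGHLRT,J) at d=177/16; branch lengths BGHLRT→177/32, J→177/32; new cluster BGHJLRT
final tree: ((((B:11/10,T:-1/10):213/16,((H:-51/4,R:55/4):13/2,L:7):143/16):71/16,G:111/16):177/32,J:177/32)
total length: 963/16

BT,HLR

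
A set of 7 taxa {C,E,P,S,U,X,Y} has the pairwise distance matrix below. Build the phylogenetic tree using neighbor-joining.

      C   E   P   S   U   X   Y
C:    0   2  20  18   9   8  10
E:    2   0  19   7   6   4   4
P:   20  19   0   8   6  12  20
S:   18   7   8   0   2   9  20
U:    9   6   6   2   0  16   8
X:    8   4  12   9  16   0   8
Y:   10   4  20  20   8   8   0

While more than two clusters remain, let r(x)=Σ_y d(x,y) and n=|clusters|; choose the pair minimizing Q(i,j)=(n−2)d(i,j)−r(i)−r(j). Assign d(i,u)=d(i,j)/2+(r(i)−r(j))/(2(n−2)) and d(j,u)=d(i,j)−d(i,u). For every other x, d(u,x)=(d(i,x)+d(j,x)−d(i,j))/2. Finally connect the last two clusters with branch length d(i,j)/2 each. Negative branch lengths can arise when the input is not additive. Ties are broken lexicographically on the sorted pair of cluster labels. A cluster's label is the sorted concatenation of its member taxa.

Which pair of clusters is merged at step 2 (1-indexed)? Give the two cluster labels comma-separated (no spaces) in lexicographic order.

PS,U

step 1: merge (P,S) at d=8, Q=-109; branch lengths P→61/10, S→19/10; new cluster PS
  updated: d(C,PS)=15, d(E,PS)=9, d(PS,U)=0, d(PS,X)=13/2, d(PS,Y)=16
step 2: merge (PS,U) at d=0, Q=-171/2; branch lengths PS→15/16, U→-15/16; new cluster PSU
  updated: d(C,PSU)=12, d(E,PSU)=15/2, d(PSU,X)=45/4, d(PSU,Y)=12
step 3: merge (C,E) at d=2, Q=-87/2; branch lengths C→41/12, E→-17/12; new cluster CE
  updated: d(CE,PSU)=35/4, d(CE,X)=5, d(CE,Y)=6
step 4: merge (CE,PSU) at d=35/4, Q=-137/4; branch lengths CE→21/16, PSU→119/16; new cluster CEPSU
  updated: d(CEPSU,X)=15/4, d(CEPSU,Y)=37/8
step 5: merge (CEPSU,X) at d=15/4, Q=-131/8; branch lengths CEPSU→3/16, X→57/16; new cluster CEPSUX
  updated: d(CEPSUX,Y)=71/16
step 6: merge (CEPSUX,Y) at d=71/16; branch lengths CEPSUX→71/32, Y→71/32; new cluster CEPSUXY
final tree: ((((C:41/12,E:-17/12):21/16,((P:61/10,S:19/10):15/16,U:-15/16):119/16):3/16,X:57/16):71/32,Y:71/32)
total length: 431/16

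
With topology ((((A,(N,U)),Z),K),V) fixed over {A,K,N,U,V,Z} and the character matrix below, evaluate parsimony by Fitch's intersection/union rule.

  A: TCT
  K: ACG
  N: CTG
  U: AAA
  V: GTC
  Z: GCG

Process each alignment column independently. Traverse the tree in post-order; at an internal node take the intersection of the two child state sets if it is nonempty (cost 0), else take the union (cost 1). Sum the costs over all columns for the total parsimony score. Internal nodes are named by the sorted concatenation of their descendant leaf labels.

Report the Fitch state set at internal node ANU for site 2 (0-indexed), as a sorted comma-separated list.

A,G,T

site 0, node NU: N={C} ∪ U={A} → {A,C} (+1)
site 0, node ANU: A={T} ∪ NU={A,C} → {A,C,T} (+1)
site 0, node ANUZ: ANU={A,C,T} ∪ Z={G} → {A,C,G,T} (+1)
site 0, node AKNUZ: ANUZ={A,C,G,T} ∩ K={A} → {A} (+0)
site 0, node AKNUVZ: AKNUZ={A} ∪ V={G} → {A,G} (+1)
site 1, node NU: N={T} ∪ U={A} → {A,T} (+1)
site 1, node ANU: A={C} ∪ NU={A,T} → {A,C,T} (+1)
site 1, node ANUZ: ANU={A,C,T} ∩ Z={C} → {C} (+0)
site 1, node AKNUZ: ANUZ={C} ∩ K={C} → {C} (+0)
site 1, node AKNUVZ: AKNUZ={C} ∪ V={T} → {C,T} (+1)
site 2, node NU: N={G} ∪ U={A} → {A,G} (+1)
site 2, node ANU: A={T} ∪ NU={A,G} → {A,G,T} (+1)
site 2, node ANUZ: ANU={A,G,T} ∩ Z={G} → {G} (+0)
site 2, node AKNUZ: ANUZ={G} ∩ K={G} → {G} (+0)
site 2, node AKNUVZ: AKNUZ={G} ∪ V={C} → {C,G} (+1)
per-site changes: [4, 3, 3]; total = 10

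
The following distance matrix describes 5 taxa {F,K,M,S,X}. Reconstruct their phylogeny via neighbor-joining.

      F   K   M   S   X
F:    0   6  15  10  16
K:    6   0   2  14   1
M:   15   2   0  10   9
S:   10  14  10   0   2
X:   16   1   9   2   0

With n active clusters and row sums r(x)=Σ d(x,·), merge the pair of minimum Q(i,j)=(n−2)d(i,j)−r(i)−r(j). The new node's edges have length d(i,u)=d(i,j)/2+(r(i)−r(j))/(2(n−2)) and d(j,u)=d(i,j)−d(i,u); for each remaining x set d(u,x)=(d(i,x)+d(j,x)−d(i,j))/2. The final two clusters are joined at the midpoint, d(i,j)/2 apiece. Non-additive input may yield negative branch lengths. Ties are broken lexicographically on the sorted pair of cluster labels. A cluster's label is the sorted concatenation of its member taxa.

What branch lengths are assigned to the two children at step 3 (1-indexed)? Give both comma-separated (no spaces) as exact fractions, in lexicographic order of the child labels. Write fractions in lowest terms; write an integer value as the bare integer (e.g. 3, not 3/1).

2,-7/4

1. join S+X (d=2, Q=-58) ⇒ SX; edges |S|=7/3, |X|=-1/3
  updated: d(F,SX)=12, d(K,SX)=13/2, d(M,SX)=17/2
2. join F+SX (d=12, Q=-36) ⇒ FSX; edges |F|=15/2, |SX|=9/2
  updated: d(FSX,K)=1/4, d(FSX,M)=23/4
3. join FSX+K (d=1/4, Q=-8) ⇒ FKSX; edges |FSX|=2, |K|=-7/4
  updated: d(FKSX,M)=15/4
4. join FKSX+M (d=15/4) ⇒ FKMSX; edges |FKSX|=15/8, |M|=15/8
final tree: (((F:15/2,(S:7/3,X:-1/3):9/2):2,K:-7/4):15/8,M:15/8)
total length: 18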